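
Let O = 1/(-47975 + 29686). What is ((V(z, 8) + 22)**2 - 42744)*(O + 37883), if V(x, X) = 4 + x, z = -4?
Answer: -29279510780360/18289 ≈ -1.6009e+9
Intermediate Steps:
O = -1/18289 (O = 1/(-18289) = -1/18289 ≈ -5.4678e-5)
((V(z, 8) + 22)**2 - 42744)*(O + 37883) = (((4 - 4) + 22)**2 - 42744)*(-1/18289 + 37883) = ((0 + 22)**2 - 42744)*(692842186/18289) = (22**2 - 42744)*(692842186/18289) = (484 - 42744)*(692842186/18289) = -42260*692842186/18289 = -29279510780360/18289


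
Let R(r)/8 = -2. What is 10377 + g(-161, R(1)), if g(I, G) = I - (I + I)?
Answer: 10538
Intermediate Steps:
R(r) = -16 (R(r) = 8*(-2) = -16)
g(I, G) = -I (g(I, G) = I - 2*I = -I)
10377 + g(-161, R(1)) = 10377 - 1*(-161) = 10377 + 161 = 10538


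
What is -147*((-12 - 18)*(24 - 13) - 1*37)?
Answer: 53949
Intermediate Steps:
-147*((-12 - 18)*(24 - 13) - 1*37) = -147*(-30*11 - 37) = -147*(-330 - 37) = -147*(-367) = 53949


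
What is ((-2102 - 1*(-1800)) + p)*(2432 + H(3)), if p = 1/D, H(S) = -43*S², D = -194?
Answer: -119814505/194 ≈ -6.1760e+5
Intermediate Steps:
p = -1/194 (p = 1/(-194) = -1/194 ≈ -0.0051546)
((-2102 - 1*(-1800)) + p)*(2432 + H(3)) = ((-2102 - 1*(-1800)) - 1/194)*(2432 - 43*3²) = ((-2102 + 1800) - 1/194)*(2432 - 43*9) = (-302 - 1/194)*(2432 - 387) = -58589/194*2045 = -119814505/194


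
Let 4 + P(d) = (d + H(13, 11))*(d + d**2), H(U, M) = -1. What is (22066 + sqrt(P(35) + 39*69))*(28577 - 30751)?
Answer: -47971484 - 2174*sqrt(45527) ≈ -4.8435e+7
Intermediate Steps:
P(d) = -4 + (-1 + d)*(d + d**2) (P(d) = -4 + (d - 1)*(d + d**2) = -4 + (-1 + d)*(d + d**2))
(22066 + sqrt(P(35) + 39*69))*(28577 - 30751) = (22066 + sqrt((-4 + 35**3 - 1*35) + 39*69))*(28577 - 30751) = (22066 + sqrt((-4 + 42875 - 35) + 2691))*(-2174) = (22066 + sqrt(42836 + 2691))*(-2174) = (22066 + sqrt(45527))*(-2174) = -47971484 - 2174*sqrt(45527)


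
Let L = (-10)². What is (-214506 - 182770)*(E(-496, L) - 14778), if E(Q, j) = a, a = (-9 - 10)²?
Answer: 5727528092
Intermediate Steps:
L = 100
a = 361 (a = (-19)² = 361)
E(Q, j) = 361
(-214506 - 182770)*(E(-496, L) - 14778) = (-214506 - 182770)*(361 - 14778) = -397276*(-14417) = 5727528092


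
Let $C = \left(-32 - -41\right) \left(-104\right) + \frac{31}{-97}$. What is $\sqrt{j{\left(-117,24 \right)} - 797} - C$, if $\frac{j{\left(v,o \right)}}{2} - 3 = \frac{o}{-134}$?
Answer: $\frac{90823}{97} + \frac{i \sqrt{3552407}}{67} \approx 936.32 + 28.131 i$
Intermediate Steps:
$j{\left(v,o \right)} = 6 - \frac{o}{67}$ ($j{\left(v,o \right)} = 6 + 2 \frac{o}{-134} = 6 + 2 o \left(- \frac{1}{134}\right) = 6 + 2 \left(- \frac{o}{134}\right) = 6 - \frac{o}{67}$)
$C = - \frac{90823}{97}$ ($C = \left(-32 + 41\right) \left(-104\right) + 31 \left(- \frac{1}{97}\right) = 9 \left(-104\right) - \frac{31}{97} = -936 - \frac{31}{97} = - \frac{90823}{97} \approx -936.32$)
$\sqrt{j{\left(-117,24 \right)} - 797} - C = \sqrt{\left(6 - \frac{24}{67}\right) - 797} - - \frac{90823}{97} = \sqrt{\left(6 - \frac{24}{67}\right) - 797} + \frac{90823}{97} = \sqrt{\frac{378}{67} - 797} + \frac{90823}{97} = \sqrt{- \frac{53021}{67}} + \frac{90823}{97} = \frac{i \sqrt{3552407}}{67} + \frac{90823}{97} = \frac{90823}{97} + \frac{i \sqrt{3552407}}{67}$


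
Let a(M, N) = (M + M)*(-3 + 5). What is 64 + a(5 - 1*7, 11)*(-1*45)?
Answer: 424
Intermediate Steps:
a(M, N) = 4*M (a(M, N) = (2*M)*2 = 4*M)
64 + a(5 - 1*7, 11)*(-1*45) = 64 + (4*(5 - 1*7))*(-1*45) = 64 + (4*(5 - 7))*(-45) = 64 + (4*(-2))*(-45) = 64 - 8*(-45) = 64 + 360 = 424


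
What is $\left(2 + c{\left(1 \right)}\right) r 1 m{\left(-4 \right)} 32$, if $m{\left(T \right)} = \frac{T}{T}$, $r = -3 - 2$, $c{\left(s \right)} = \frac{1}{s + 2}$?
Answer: $- \frac{1120}{3} \approx -373.33$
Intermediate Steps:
$c{\left(s \right)} = \frac{1}{2 + s}$
$r = -5$ ($r = -3 - 2 = -5$)
$m{\left(T \right)} = 1$
$\left(2 + c{\left(1 \right)}\right) r 1 m{\left(-4 \right)} 32 = \left(2 + \frac{1}{2 + 1}\right) \left(-5\right) 1 \cdot 1 \cdot 32 = \left(2 + \frac{1}{3}\right) \left(-5\right) 1 \cdot 1 \cdot 32 = \frac{7}{3} \left(-5\right) 1 \cdot 1 \cdot 32 = \left(- \frac{35}{3}\right) 1 \cdot 1 \cdot 32 = \left(- \frac{35}{3}\right) 1 \cdot 32 = \left(- \frac{35}{3}\right) 32 = - \frac{1120}{3}$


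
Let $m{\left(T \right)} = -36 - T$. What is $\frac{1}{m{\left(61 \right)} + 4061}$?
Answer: $\frac{1}{3964} \approx 0.00025227$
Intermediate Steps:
$\frac{1}{m{\left(61 \right)} + 4061} = \frac{1}{\left(-36 - 61\right) + 4061} = \frac{1}{-97 + 4061} = \frac{1}{3964}$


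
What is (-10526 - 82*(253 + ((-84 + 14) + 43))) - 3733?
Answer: -32791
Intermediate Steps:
(-10526 - 82*(253 + ((-84 + 14) + 43))) - 3733 = (-10526 - 82*(253 + (-70 + 43))) - 3733 = (-10526 - 82*(253 - 27)) - 3733 = (-10526 - 82*226) - 3733 = (-10526 - 18532) - 3733 = -29058 - 3733 = -32791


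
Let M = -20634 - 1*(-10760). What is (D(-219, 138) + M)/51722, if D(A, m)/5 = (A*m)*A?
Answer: 16541608/25861 ≈ 639.63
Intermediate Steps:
D(A, m) = 5*m*A**2 (D(A, m) = 5*((A*m)*A) = 5*(m*A**2) = 5*m*A**2)
M = -9874 (M = -20634 + 10760 = -9874)
(D(-219, 138) + M)/51722 = (5*138*(-219)**2 - 9874)/51722 = (5*138*47961 - 9874)*(1/51722) = (33093090 - 9874)*(1/51722) = 33083216*(1/51722) = 16541608/25861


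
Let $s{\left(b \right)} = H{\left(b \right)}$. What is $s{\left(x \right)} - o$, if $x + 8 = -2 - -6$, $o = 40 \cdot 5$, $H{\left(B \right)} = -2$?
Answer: $-202$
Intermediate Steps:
$o = 200$
$x = -4$ ($x = -8 - -4 = -8 + \left(-2 + 6\right) = -8 + 4 = -4$)
$s{\left(b \right)} = -2$
$s{\left(x \right)} - o = -2 - 200 = -202$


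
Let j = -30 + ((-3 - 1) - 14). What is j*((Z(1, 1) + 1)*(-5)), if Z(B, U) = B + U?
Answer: 720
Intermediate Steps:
j = -48 (j = -30 + (-4 - 14) = -30 - 18 = -48)
j*((Z(1, 1) + 1)*(-5)) = -48*((1 + 1) + 1)*(-5) = -48*(2 + 1)*(-5) = -144*(-5) = -48*(-15) = 720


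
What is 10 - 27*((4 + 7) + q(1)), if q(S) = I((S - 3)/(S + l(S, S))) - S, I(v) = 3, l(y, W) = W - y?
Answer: -341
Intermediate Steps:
q(S) = 3 - S
10 - 27*((4 + 7) + q(1)) = 10 - 27*((4 + 7) + (3 - 1*1)) = 10 - 27*(11 + (3 - 1)) = 10 - 27*(11 + 2) = 10 - 27*13 = 10 - 351 = -341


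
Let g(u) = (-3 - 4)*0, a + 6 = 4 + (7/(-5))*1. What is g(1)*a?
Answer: 0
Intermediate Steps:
a = -17/5 (a = -6 + (4 + (7/(-5))*1) = -6 + (4 + (7*(-⅕))*1) = -6 + (4 - 7/5*1) = -6 + (4 - 7/5) = -6 + 13/5 = -17/5 ≈ -3.4000)
g(u) = 0 (g(u) = -7*0 = 0)
g(1)*a = 0*(-17/5) = 0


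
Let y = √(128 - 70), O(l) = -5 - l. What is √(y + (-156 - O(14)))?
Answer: √(-137 + √58) ≈ 11.375*I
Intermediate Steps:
y = √58 ≈ 7.6158
√(y + (-156 - O(14))) = √(√58 + (-156 - (-5 - 1*14))) = √(√58 + (-156 - (-5 - 14))) = √(√58 + (-156 - 1*(-19))) = √(√58 + (-156 + 19)) = √(√58 - 137) = √(-137 + √58)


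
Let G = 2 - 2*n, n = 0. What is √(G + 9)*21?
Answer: 21*√11 ≈ 69.649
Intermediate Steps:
G = 2 (G = 2 - 2*0 = 2 + 0 = 2)
√(G + 9)*21 = √(2 + 9)*21 = √11*21 = 21*√11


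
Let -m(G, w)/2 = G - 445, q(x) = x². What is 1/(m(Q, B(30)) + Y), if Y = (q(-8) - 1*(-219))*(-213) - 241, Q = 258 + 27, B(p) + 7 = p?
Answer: -1/60200 ≈ -1.6611e-5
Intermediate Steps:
B(p) = -7 + p
Q = 285
m(G, w) = 890 - 2*G (m(G, w) = -2*(G - 445) = -2*(-445 + G) = 890 - 2*G)
Y = -60520 (Y = ((-8)² - 1*(-219))*(-213) - 241 = (64 + 219)*(-213) - 241 = 283*(-213) - 241 = -60279 - 241 = -60520)
1/(m(Q, B(30)) + Y) = 1/((890 - 2*285) - 60520) = 1/((890 - 570) - 60520) = 1/(320 - 60520) = 1/(-60200) = -1/60200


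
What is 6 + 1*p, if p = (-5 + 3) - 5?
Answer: -1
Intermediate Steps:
p = -7 (p = -2 - 5 = -7)
6 + 1*p = 6 + 1*(-7) = 6 - 7 = -1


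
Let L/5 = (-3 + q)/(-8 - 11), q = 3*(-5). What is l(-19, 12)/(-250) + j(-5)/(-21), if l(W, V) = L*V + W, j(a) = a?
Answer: 8651/99750 ≈ 0.086727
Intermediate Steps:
q = -15
L = 90/19 (L = 5*((-3 - 15)/(-8 - 11)) = 5*(-18/(-19)) = 5*(-18*(-1/19)) = 5*(18/19) = 90/19 ≈ 4.7368)
l(W, V) = W + 90*V/19 (l(W, V) = 90*V/19 + W = W + 90*V/19)
l(-19, 12)/(-250) + j(-5)/(-21) = (-19 + (90/19)*12)/(-250) - 5/(-21) = (-19 + 1080/19)*(-1/250) - 5*(-1/21) = (719/19)*(-1/250) + 5/21 = -719/4750 + 5/21 = 8651/99750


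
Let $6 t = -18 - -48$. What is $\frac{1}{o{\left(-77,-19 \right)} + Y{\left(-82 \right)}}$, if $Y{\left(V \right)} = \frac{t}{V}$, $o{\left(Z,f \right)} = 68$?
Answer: $\frac{82}{5571} \approx 0.014719$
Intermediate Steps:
$t = 5$ ($t = \frac{-18 - -48}{6} = \frac{-18 + 48}{6} = \frac{1}{6} \cdot 30 = 5$)
$Y{\left(V \right)} = \frac{5}{V}$
$\frac{1}{o{\left(-77,-19 \right)} + Y{\left(-82 \right)}} = \frac{1}{68 + \frac{5}{-82}} = \frac{1}{68 + 5 \left(- \frac{1}{82}\right)} = \frac{1}{68 - \frac{5}{82}} = \frac{1}{\frac{5571}{82}} = \frac{82}{5571}$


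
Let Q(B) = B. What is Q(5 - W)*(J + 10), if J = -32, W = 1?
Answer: -88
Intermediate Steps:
Q(5 - W)*(J + 10) = (5 - 1*1)*(-32 + 10) = (5 - 1)*(-22) = 4*(-22) = -88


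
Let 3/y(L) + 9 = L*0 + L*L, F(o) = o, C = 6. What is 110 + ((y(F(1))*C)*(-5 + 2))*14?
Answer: 409/2 ≈ 204.50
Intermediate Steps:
y(L) = 3/(-9 + L²) (y(L) = 3/(-9 + (L*0 + L*L)) = 3/(-9 + (0 + L²)) = 3/(-9 + L²))
110 + ((y(F(1))*C)*(-5 + 2))*14 = 110 + (((3/(-9 + 1²))*6)*(-5 + 2))*14 = 110 + (((3/(-9 + 1))*6)*(-3))*14 = 110 + (((3/(-8))*6)*(-3))*14 = 110 + (((3*(-⅛))*6)*(-3))*14 = 110 + (-3/8*6*(-3))*14 = 110 - 9/4*(-3)*14 = 110 + (27/4)*14 = 110 + 189/2 = 409/2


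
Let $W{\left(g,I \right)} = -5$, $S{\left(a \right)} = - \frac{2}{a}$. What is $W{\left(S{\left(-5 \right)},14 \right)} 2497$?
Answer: $-12485$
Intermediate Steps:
$W{\left(S{\left(-5 \right)},14 \right)} 2497 = \left(-5\right) 2497 = -12485$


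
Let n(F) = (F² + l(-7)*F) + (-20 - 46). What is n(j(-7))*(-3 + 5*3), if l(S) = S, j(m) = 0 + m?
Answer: 384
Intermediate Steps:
j(m) = m
n(F) = -66 + F² - 7*F (n(F) = (F² - 7*F) + (-20 - 46) = (F² - 7*F) - 66 = -66 + F² - 7*F)
n(j(-7))*(-3 + 5*3) = (-66 + (-7)² - 7*(-7))*(-3 + 5*3) = (-66 + 49 + 49)*(-3 + 15) = 32*12 = 384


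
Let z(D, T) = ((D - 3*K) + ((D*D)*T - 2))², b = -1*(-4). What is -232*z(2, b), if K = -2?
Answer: -112288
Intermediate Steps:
b = 4
z(D, T) = (4 + D + T*D²)² (z(D, T) = ((D - 3*(-2)) + ((D*D)*T - 2))² = ((D + 6) + (D²*T - 2))² = ((6 + D) + (T*D² - 2))² = ((6 + D) + (-2 + T*D²))² = (4 + D + T*D²)²)
-232*z(2, b) = -232*(4 + 2 + 4*2²)² = -232*(4 + 2 + 4*4)² = -232*(4 + 2 + 16)² = -232*22² = -232*484 = -112288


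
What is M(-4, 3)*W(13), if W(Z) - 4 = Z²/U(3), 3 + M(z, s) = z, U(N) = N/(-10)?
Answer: 11746/3 ≈ 3915.3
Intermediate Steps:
U(N) = -N/10 (U(N) = N*(-⅒) = -N/10)
M(z, s) = -3 + z
W(Z) = 4 - 10*Z²/3 (W(Z) = 4 + Z²/((-⅒*3)) = 4 + Z²/(-3/10) = 4 + Z²*(-10/3) = 4 - 10*Z²/3)
M(-4, 3)*W(13) = (-3 - 4)*(4 - 10/3*13²) = -7*(4 - 10/3*169) = -7*(4 - 1690/3) = -7*(-1678/3) = 11746/3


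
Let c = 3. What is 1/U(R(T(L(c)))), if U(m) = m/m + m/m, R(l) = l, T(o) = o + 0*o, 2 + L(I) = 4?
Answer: ½ ≈ 0.50000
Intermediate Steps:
L(I) = 2 (L(I) = -2 + 4 = 2)
T(o) = o (T(o) = o + 0 = o)
U(m) = 2 (U(m) = 1 + 1 = 2)
1/U(R(T(L(c)))) = 1/2 = ½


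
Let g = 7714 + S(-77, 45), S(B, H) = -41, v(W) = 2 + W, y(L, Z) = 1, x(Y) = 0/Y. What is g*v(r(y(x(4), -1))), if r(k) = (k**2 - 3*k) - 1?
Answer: -7673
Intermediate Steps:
x(Y) = 0
r(k) = -1 + k**2 - 3*k
g = 7673 (g = 7714 - 41 = 7673)
g*v(r(y(x(4), -1))) = 7673*(2 + (-1 + 1**2 - 3*1)) = 7673*(2 + (-1 + 1 - 3)) = 7673*(2 - 3) = 7673*(-1) = -7673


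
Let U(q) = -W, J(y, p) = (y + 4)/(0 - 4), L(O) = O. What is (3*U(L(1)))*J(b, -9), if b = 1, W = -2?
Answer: -15/2 ≈ -7.5000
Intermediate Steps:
J(y, p) = -1 - y/4 (J(y, p) = (4 + y)/(-4) = (4 + y)*(-¼) = -1 - y/4)
U(q) = 2 (U(q) = -1*(-2) = 2)
(3*U(L(1)))*J(b, -9) = (3*2)*(-1 - ¼*1) = 6*(-1 - ¼) = 6*(-5/4) = -15/2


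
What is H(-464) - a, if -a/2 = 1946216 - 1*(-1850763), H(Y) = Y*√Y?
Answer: 7593958 - 1856*I*√29 ≈ 7.594e+6 - 9994.9*I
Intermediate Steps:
H(Y) = Y^(3/2)
a = -7593958 (a = -2*(1946216 - 1*(-1850763)) = -2*(1946216 + 1850763) = -2*3796979 = -7593958)
H(-464) - a = (-464)^(3/2) - 1*(-7593958) = -1856*I*√29 + 7593958 = 7593958 - 1856*I*√29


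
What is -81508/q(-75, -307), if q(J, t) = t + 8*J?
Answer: 81508/907 ≈ 89.865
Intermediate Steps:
-81508/q(-75, -307) = -81508/(-307 + 8*(-75)) = -81508/(-307 - 600) = -81508/(-907) = -81508*(-1/907) = 81508/907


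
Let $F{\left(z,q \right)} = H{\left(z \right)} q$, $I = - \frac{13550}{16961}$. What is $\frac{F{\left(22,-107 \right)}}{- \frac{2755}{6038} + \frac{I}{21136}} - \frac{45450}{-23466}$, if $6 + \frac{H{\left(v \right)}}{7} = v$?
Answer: $\frac{25364658282297086863}{965738749343295} \approx 26265.0$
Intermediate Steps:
$H{\left(v \right)} = -42 + 7 v$
$I = - \frac{13550}{16961}$ ($I = \left(-13550\right) \frac{1}{16961} = - \frac{13550}{16961} \approx -0.79889$)
$F{\left(z,q \right)} = q \left(-42 + 7 z\right)$ ($F{\left(z,q \right)} = \left(-42 + 7 z\right) q = q \left(-42 + 7 z\right)$)
$\frac{F{\left(22,-107 \right)}}{- \frac{2755}{6038} + \frac{I}{21136}} - \frac{45450}{-23466} = \frac{7 \left(-107\right) \left(-6 + 22\right)}{- \frac{2755}{6038} - \frac{13550}{16961 \cdot 21136}} - \frac{45450}{-23466} = \frac{7 \left(-107\right) 16}{\left(-2755\right) \frac{1}{6038} - \frac{6775}{179243848}} - - \frac{7575}{3911} = - \frac{11984}{- \frac{2755}{6038} - \frac{6775}{179243848}} + \frac{7575}{3911} = - \frac{11984}{- \frac{246928854345}{541137177112}} + \frac{7575}{3911} = \left(-11984\right) \left(- \frac{541137177112}{246928854345}\right) + \frac{7575}{3911} = \frac{6484987930510208}{246928854345} + \frac{7575}{3911} = \frac{25364658282297086863}{965738749343295}$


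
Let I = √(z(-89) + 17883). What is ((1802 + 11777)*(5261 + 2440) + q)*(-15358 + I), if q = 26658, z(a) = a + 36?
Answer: -1606424331246 + 104598537*√17830 ≈ -1.5925e+12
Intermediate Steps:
z(a) = 36 + a
I = √17830 (I = √((36 - 89) + 17883) = √(-53 + 17883) = √17830 ≈ 133.53)
((1802 + 11777)*(5261 + 2440) + q)*(-15358 + I) = ((1802 + 11777)*(5261 + 2440) + 26658)*(-15358 + √17830) = (13579*7701 + 26658)*(-15358 + √17830) = (104571879 + 26658)*(-15358 + √17830) = 104598537*(-15358 + √17830) = -1606424331246 + 104598537*√17830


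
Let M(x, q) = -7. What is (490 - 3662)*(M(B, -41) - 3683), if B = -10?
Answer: 11704680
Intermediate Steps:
(490 - 3662)*(M(B, -41) - 3683) = (490 - 3662)*(-7 - 3683) = -3172*(-3690) = 11704680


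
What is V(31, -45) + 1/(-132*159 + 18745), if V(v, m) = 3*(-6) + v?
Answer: 29158/2243 ≈ 13.000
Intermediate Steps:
V(v, m) = -18 + v
V(31, -45) + 1/(-132*159 + 18745) = (-18 + 31) + 1/(-132*159 + 18745) = 13 + 1/(-20988 + 18745) = 13 + 1/(-2243) = 13 - 1/2243 = 29158/2243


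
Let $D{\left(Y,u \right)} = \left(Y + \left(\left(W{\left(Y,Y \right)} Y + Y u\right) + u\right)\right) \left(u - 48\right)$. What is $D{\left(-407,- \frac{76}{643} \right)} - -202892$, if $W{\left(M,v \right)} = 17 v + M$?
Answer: $- \frac{59227806175632}{413449} \approx -1.4325 \cdot 10^{8}$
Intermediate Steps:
$W{\left(M,v \right)} = M + 17 v$
$D{\left(Y,u \right)} = \left(-48 + u\right) \left(Y + u + 18 Y^{2} + Y u\right)$ ($D{\left(Y,u \right)} = \left(Y + \left(\left(\left(Y + 17 Y\right) Y + Y u\right) + u\right)\right) \left(u - 48\right) = \left(Y + \left(\left(18 Y Y + Y u\right) + u\right)\right) \left(-48 + u\right) = \left(Y + \left(\left(18 Y^{2} + Y u\right) + u\right)\right) \left(-48 + u\right) = \left(Y + \left(u + 18 Y^{2} + Y u\right)\right) \left(-48 + u\right) = \left(Y + u + 18 Y^{2} + Y u\right) \left(-48 + u\right) = \left(-48 + u\right) \left(Y + u + 18 Y^{2} + Y u\right)$)
$D{\left(-407,- \frac{76}{643} \right)} - -202892 = \left(\left(- \frac{76}{643}\right)^{2} - 864 \left(-407\right)^{2} - -19536 - 48 \left(- \frac{76}{643}\right) - 407 \left(- \frac{76}{643}\right)^{2} - - 19129 \left(- \frac{76}{643}\right) + 18 \left(- \frac{76}{643}\right) \left(-407\right)^{2}\right) - -202892 = \left(\left(\left(-76\right) \frac{1}{643}\right)^{2} - 143120736 + 19536 - 48 \left(\left(-76\right) \frac{1}{643}\right) - 407 \left(\left(-76\right) \frac{1}{643}\right)^{2} - - 19129 \left(\left(-76\right) \frac{1}{643}\right) + 18 \left(\left(-76\right) \frac{1}{643}\right) 165649\right) + 202892 = \left(\left(- \frac{76}{643}\right)^{2} - 143120736 + 19536 - - \frac{3648}{643} - 407 \left(- \frac{76}{643}\right)^{2} - \left(-19129\right) \left(- \frac{76}{643}\right) + 18 \left(- \frac{76}{643}\right) 165649\right) + 202892 = \left(\frac{5776}{413449} - 143120736 + 19536 + \frac{3648}{643} - \frac{2350832}{413449} - \frac{1453804}{643} - \frac{226607832}{643}\right) + 202892 = - \frac{59311691670140}{413449} + 202892 = - \frac{59227806175632}{413449}$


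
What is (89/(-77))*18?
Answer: -1602/77 ≈ -20.805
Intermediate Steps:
(89/(-77))*18 = -1/77*89*18 = -89/77*18 = -1602/77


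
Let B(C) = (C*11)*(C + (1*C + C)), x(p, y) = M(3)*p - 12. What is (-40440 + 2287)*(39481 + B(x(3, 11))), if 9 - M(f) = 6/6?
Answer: -1687621649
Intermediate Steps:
M(f) = 8 (M(f) = 9 - 6/6 = 9 - 1*1 = 9 - 1 = 8)
x(p, y) = -12 + 8*p (x(p, y) = 8*p - 12 = -12 + 8*p)
B(C) = 33*C**2 (B(C) = (11*C)*(C + (C + C)) = (11*C)*(C + 2*C) = (11*C)*(3*C) = 33*C**2)
(-40440 + 2287)*(39481 + B(x(3, 11))) = (-40440 + 2287)*(39481 + 33*(-12 + 8*3)**2) = -38153*(39481 + 33*(-12 + 24)**2) = -38153*(39481 + 33*12**2) = -38153*(39481 + 33*144) = -38153*(39481 + 4752) = -38153*44233 = -1687621649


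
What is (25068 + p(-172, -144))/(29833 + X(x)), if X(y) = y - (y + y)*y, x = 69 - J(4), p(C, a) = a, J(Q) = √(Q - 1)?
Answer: 507801576/414873001 - 6854100*√3/414873001 ≈ 1.1954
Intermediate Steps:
J(Q) = √(-1 + Q)
x = 69 - √3 (x = 69 - √(-1 + 4) = 69 - √3 ≈ 67.268)
X(y) = y - 2*y² (X(y) = y - 2*y*y = y - 2*y²)
(25068 + p(-172, -144))/(29833 + X(x)) = (25068 - 144)/(29833 + (69 - √3)*(1 - 2*(69 - √3))) = 24924/(29833 + (69 - √3)*(1 + (-138 + 2*√3))) = 24924/(29833 + (69 - √3)*(-137 + 2*√3)) = 24924/(29833 + (-137 + 2*√3)*(69 - √3))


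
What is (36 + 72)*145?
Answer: 15660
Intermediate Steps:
(36 + 72)*145 = 108*145 = 15660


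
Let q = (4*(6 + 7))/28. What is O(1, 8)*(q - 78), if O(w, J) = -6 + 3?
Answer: 1599/7 ≈ 228.43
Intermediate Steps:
O(w, J) = -3
q = 13/7 (q = (4*13)*(1/28) = 52*(1/28) = 13/7 ≈ 1.8571)
O(1, 8)*(q - 78) = -3*(13/7 - 78) = -3*(-533/7) = 1599/7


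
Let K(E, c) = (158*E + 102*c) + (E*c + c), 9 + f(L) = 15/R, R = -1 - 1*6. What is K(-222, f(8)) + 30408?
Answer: -3342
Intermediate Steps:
R = -7 (R = -1 - 6 = -7)
f(L) = -78/7 (f(L) = -9 + 15/(-7) = -9 + 15*(-⅐) = -9 - 15/7 = -78/7)
K(E, c) = 103*c + 158*E + E*c (K(E, c) = (102*c + 158*E) + (c + E*c) = 103*c + 158*E + E*c)
K(-222, f(8)) + 30408 = (103*(-78/7) + 158*(-222) - 222*(-78/7)) + 30408 = (-8034/7 - 35076 + 17316/7) + 30408 = -33750 + 30408 = -3342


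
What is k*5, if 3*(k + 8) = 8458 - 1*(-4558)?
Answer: 64960/3 ≈ 21653.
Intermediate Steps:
k = 12992/3 (k = -8 + (8458 - 1*(-4558))/3 = -8 + (8458 + 4558)/3 = -8 + (⅓)*13016 = -8 + 13016/3 = 12992/3 ≈ 4330.7)
k*5 = (12992/3)*5 = 64960/3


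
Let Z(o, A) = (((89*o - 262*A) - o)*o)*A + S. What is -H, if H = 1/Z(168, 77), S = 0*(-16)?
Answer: 1/69725040 ≈ 1.4342e-8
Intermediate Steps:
S = 0
Z(o, A) = A*o*(-262*A + 88*o) (Z(o, A) = (((89*o - 262*A) - o)*o)*A + 0 = (((-262*A + 89*o) - o)*o)*A + 0 = ((-262*A + 88*o)*o)*A + 0 = (o*(-262*A + 88*o))*A + 0 = A*o*(-262*A + 88*o) + 0 = A*o*(-262*A + 88*o))
H = -1/69725040 (H = 1/(2*77*168*(-131*77 + 44*168)) = 1/(2*77*168*(-10087 + 7392)) = 1/(2*77*168*(-2695)) = 1/(-69725040) = -1/69725040 ≈ -1.4342e-8)
-H = -1*(-1/69725040) = 1/69725040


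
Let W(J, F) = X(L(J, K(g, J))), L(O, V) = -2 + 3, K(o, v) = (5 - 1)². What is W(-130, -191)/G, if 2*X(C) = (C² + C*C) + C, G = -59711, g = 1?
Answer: -3/119422 ≈ -2.5121e-5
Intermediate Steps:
K(o, v) = 16 (K(o, v) = 4² = 16)
L(O, V) = 1
X(C) = C² + C/2 (X(C) = ((C² + C*C) + C)/2 = ((C² + C²) + C)/2 = (2*C² + C)/2 = (C + 2*C²)/2 = C² + C/2)
W(J, F) = 3/2 (W(J, F) = 1*(½ + 1) = 1*(3/2) = 3/2)
W(-130, -191)/G = (3/2)/(-59711) = (3/2)*(-1/59711) = -3/119422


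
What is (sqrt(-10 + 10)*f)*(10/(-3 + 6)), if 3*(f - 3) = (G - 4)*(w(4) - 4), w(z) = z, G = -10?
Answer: 0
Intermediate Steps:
f = 3 (f = 3 + ((-10 - 4)*(4 - 4))/3 = 3 + (-14*0)/3 = 3 + (1/3)*0 = 3 + 0 = 3)
(sqrt(-10 + 10)*f)*(10/(-3 + 6)) = (sqrt(-10 + 10)*3)*(10/(-3 + 6)) = (sqrt(0)*3)*(10/3) = (0*3)*((1/3)*10) = 0*(10/3) = 0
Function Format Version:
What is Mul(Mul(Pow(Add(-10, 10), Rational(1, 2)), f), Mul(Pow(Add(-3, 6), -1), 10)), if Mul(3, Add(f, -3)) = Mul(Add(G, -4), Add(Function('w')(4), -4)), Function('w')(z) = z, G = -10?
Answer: 0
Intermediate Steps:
f = 3 (f = Add(3, Mul(Rational(1, 3), Mul(Add(-10, -4), Add(4, -4)))) = Add(3, Mul(Rational(1, 3), Mul(-14, 0))) = Add(3, Mul(Rational(1, 3), 0)) = Add(3, 0) = 3)
Mul(Mul(Pow(Add(-10, 10), Rational(1, 2)), f), Mul(Pow(Add(-3, 6), -1), 10)) = Mul(Mul(Pow(Add(-10, 10), Rational(1, 2)), 3), Mul(Pow(Add(-3, 6), -1), 10)) = Mul(Mul(Pow(0, Rational(1, 2)), 3), Mul(Pow(3, -1), 10)) = Mul(Mul(0, 3), Mul(Rational(1, 3), 10)) = Mul(0, Rational(10, 3)) = 0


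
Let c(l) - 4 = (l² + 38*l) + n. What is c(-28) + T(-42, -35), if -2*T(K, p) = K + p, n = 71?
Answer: -333/2 ≈ -166.50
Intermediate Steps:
T(K, p) = -K/2 - p/2 (T(K, p) = -(K + p)/2 = -K/2 - p/2)
c(l) = 75 + l² + 38*l (c(l) = 4 + ((l² + 38*l) + 71) = 4 + (71 + l² + 38*l) = 75 + l² + 38*l)
c(-28) + T(-42, -35) = (75 + (-28)² + 38*(-28)) + (-½*(-42) - ½*(-35)) = (75 + 784 - 1064) + (21 + 35/2) = -205 + 77/2 = -333/2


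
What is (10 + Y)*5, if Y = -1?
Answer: 45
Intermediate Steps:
(10 + Y)*5 = (10 - 1)*5 = 9*5 = 45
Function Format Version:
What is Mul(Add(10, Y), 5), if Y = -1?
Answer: 45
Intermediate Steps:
Mul(Add(10, Y), 5) = Mul(Add(10, -1), 5) = Mul(9, 5) = 45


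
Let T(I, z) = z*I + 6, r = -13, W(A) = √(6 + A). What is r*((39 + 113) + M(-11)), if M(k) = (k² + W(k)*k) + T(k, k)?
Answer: -5200 + 143*I*√5 ≈ -5200.0 + 319.76*I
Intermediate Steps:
T(I, z) = 6 + I*z (T(I, z) = I*z + 6 = 6 + I*z)
M(k) = 6 + 2*k² + k*√(6 + k) (M(k) = (k² + √(6 + k)*k) + (6 + k*k) = (k² + k*√(6 + k)) + (6 + k²) = 6 + 2*k² + k*√(6 + k))
r*((39 + 113) + M(-11)) = -13*((39 + 113) + (6 + 2*(-11)² - 11*√(6 - 11))) = -13*(152 + (6 + 2*121 - 11*I*√5)) = -13*(152 + (6 + 242 - 11*I*√5)) = -13*(152 + (248 - 11*I*√5)) = -13*(400 - 11*I*√5) = -5200 + 143*I*√5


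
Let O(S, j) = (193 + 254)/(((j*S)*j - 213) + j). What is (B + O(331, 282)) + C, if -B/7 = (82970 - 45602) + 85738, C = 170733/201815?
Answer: -1525936180179368052/1770759320365 ≈ -8.6174e+5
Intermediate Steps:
C = 170733/201815 (C = 170733*(1/201815) = 170733/201815 ≈ 0.84599)
B = -861742 (B = -7*((82970 - 45602) + 85738) = -7*(37368 + 85738) = -7*123106 = -861742)
O(S, j) = 447/(-213 + j + S*j²) (O(S, j) = 447/(((S*j)*j - 213) + j) = 447/((S*j² - 213) + j) = 447/((-213 + S*j²) + j) = 447/(-213 + j + S*j²))
(B + O(331, 282)) + C = (-861742 + 447/(-213 + 282 + 331*282²)) + 170733/201815 = (-861742 + 447/(-213 + 282 + 331*79524)) + 170733/201815 = (-861742 + 447/(-213 + 282 + 26322444)) + 170733/201815 = (-861742 + 447/26322513) + 170733/201815 = (-861742 + 447*(1/26322513)) + 170733/201815 = (-861742 + 149/8774171) + 170733/201815 = -7561071665733/8774171 + 170733/201815 = -1525936180179368052/1770759320365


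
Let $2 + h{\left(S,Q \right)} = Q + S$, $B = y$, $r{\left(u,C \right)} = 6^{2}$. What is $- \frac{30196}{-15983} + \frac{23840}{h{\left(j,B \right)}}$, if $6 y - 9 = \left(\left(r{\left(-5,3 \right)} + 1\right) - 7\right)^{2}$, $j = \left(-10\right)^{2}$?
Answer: $\frac{777137244}{7975517} \approx 97.44$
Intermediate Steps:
$r{\left(u,C \right)} = 36$
$j = 100$
$y = \frac{303}{2}$ ($y = \frac{3}{2} + \frac{\left(\left(36 + 1\right) - 7\right)^{2}}{6} = \frac{3}{2} + \frac{\left(37 - 7\right)^{2}}{6} = \frac{3}{2} + \frac{30^{2}}{6} = \frac{3}{2} + \frac{1}{6} \cdot 900 = \frac{3}{2} + 150 = \frac{303}{2} \approx 151.5$)
$B = \frac{303}{2} \approx 151.5$
$h{\left(S,Q \right)} = -2 + Q + S$ ($h{\left(S,Q \right)} = -2 + \left(Q + S\right) = -2 + Q + S$)
$- \frac{30196}{-15983} + \frac{23840}{h{\left(j,B \right)}} = - \frac{30196}{-15983} + \frac{23840}{-2 + \frac{303}{2} + 100} = \left(-30196\right) \left(- \frac{1}{15983}\right) + \frac{23840}{\frac{499}{2}} = \frac{30196}{15983} + 23840 \cdot \frac{2}{499} = \frac{30196}{15983} + \frac{47680}{499} = \frac{777137244}{7975517}$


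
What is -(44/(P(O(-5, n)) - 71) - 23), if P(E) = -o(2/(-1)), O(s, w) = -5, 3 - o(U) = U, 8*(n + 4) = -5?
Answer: 448/19 ≈ 23.579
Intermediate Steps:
n = -37/8 (n = -4 + (1/8)*(-5) = -4 - 5/8 = -37/8 ≈ -4.6250)
o(U) = 3 - U
P(E) = -5 (P(E) = -(3 - 2/(-1)) = -(3 - 2*(-1)) = -(3 - 1*(-2)) = -(3 + 2) = -1*5 = -5)
-(44/(P(O(-5, n)) - 71) - 23) = -(44/(-5 - 71) - 23) = -(44/(-76) - 23) = -(44*(-1/76) - 23) = -(-11/19 - 23) = -1*(-448/19) = 448/19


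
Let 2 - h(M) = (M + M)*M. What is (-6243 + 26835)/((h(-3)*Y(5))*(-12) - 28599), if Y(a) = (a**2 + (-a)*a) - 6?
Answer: -6864/9917 ≈ -0.69214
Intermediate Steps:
h(M) = 2 - 2*M**2 (h(M) = 2 - (M + M)*M = 2 - 2*M*M = 2 - 2*M**2)
Y(a) = -6 (Y(a) = (a**2 - a**2) - 6 = 0 - 6 = -6)
(-6243 + 26835)/((h(-3)*Y(5))*(-12) - 28599) = (-6243 + 26835)/(((2 - 2*(-3)**2)*(-6))*(-12) - 28599) = 20592/(((2 - 2*9)*(-6))*(-12) - 28599) = 20592/(((2 - 18)*(-6))*(-12) - 28599) = 20592/(-16*(-6)*(-12) - 28599) = 20592/(96*(-12) - 28599) = 20592/(-1152 - 28599) = 20592/(-29751) = 20592*(-1/29751) = -6864/9917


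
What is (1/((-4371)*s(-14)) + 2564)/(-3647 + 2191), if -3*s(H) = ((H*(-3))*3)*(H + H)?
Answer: -13179718943/7484270976 ≈ -1.7610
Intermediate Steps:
s(H) = 6*H² (s(H) = -(H*(-3))*3*(H + H)/3 = --3*H*3*2*H/3 = -(-9*H)*2*H/3 = -(-6)*H² = 6*H²)
(1/((-4371)*s(-14)) + 2564)/(-3647 + 2191) = (1/((-4371)*((6*(-14)²))) + 2564)/(-3647 + 2191) = (-1/(4371*(6*196)) + 2564)/(-1456) = (-1/4371/1176 + 2564)*(-1/1456) = (-1/4371*1/1176 + 2564)*(-1/1456) = (-1/5140296 + 2564)*(-1/1456) = (13179718943/5140296)*(-1/1456) = -13179718943/7484270976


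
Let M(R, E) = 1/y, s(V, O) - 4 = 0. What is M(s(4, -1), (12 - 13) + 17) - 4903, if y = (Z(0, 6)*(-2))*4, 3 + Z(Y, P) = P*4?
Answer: -823705/168 ≈ -4903.0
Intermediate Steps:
Z(Y, P) = -3 + 4*P (Z(Y, P) = -3 + P*4 = -3 + 4*P)
s(V, O) = 4 (s(V, O) = 4 + 0 = 4)
y = -168 (y = ((-3 + 4*6)*(-2))*4 = ((-3 + 24)*(-2))*4 = (21*(-2))*4 = -42*4 = -168)
M(R, E) = -1/168 (M(R, E) = 1/(-168) = -1/168)
M(s(4, -1), (12 - 13) + 17) - 4903 = -1/168 - 4903 = -823705/168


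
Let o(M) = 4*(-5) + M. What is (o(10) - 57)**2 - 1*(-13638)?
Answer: 18127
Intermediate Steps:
o(M) = -20 + M
(o(10) - 57)**2 - 1*(-13638) = ((-20 + 10) - 57)**2 - 1*(-13638) = (-10 - 57)**2 + 13638 = (-67)**2 + 13638 = 4489 + 13638 = 18127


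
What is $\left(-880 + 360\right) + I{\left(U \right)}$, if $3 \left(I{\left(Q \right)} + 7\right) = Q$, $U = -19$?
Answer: $- \frac{1600}{3} \approx -533.33$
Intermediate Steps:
$I{\left(Q \right)} = -7 + \frac{Q}{3}$
$\left(-880 + 360\right) + I{\left(U \right)} = \left(-880 + 360\right) + \left(-7 + \frac{1}{3} \left(-19\right)\right) = -520 - \frac{40}{3} = - \frac{1600}{3}$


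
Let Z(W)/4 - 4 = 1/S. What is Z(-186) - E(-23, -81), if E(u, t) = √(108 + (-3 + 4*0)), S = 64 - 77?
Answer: 204/13 - √105 ≈ 5.4454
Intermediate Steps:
S = -13
Z(W) = 204/13 (Z(W) = 16 + 4/(-13) = 16 + 4*(-1/13) = 16 - 4/13 = 204/13)
E(u, t) = √105 (E(u, t) = √(108 + (-3 + 0)) = √(108 - 3) = √105)
Z(-186) - E(-23, -81) = 204/13 - √105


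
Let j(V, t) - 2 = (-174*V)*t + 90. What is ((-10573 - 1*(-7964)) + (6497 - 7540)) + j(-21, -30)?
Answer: -113180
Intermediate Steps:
j(V, t) = 92 - 174*V*t (j(V, t) = 2 + ((-174*V)*t + 90) = 2 + (-174*V*t + 90) = 2 + (90 - 174*V*t) = 92 - 174*V*t)
((-10573 - 1*(-7964)) + (6497 - 7540)) + j(-21, -30) = ((-10573 - 1*(-7964)) + (6497 - 7540)) + (92 - 174*(-21)*(-30)) = ((-10573 + 7964) - 1043) + (92 - 109620) = (-2609 - 1043) - 109528 = -3652 - 109528 = -113180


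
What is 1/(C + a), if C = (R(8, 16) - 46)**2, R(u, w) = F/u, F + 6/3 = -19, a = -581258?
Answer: -64/37049191 ≈ -1.7274e-6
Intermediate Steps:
F = -21 (F = -2 - 19 = -21)
R(u, w) = -21/u
C = 151321/64 (C = (-21/8 - 46)**2 = (-389/8)**2 = 151321/64 ≈ 2364.4)
1/(C + a) = 1/(151321/64 - 581258) = 1/(-37049191/64) = -64/37049191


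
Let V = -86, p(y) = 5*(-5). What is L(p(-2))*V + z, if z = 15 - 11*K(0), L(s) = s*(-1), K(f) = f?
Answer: -2135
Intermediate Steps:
p(y) = -25
L(s) = -s
z = 15 (z = 15 - 11*0 = 15 + 0 = 15)
L(p(-2))*V + z = -1*(-25)*(-86) + 15 = 25*(-86) + 15 = -2150 + 15 = -2135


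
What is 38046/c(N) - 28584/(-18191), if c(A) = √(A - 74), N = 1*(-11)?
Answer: 28584/18191 - 2238*I*√85/5 ≈ 1.5713 - 4126.7*I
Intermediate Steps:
N = -11
c(A) = √(-74 + A)
38046/c(N) - 28584/(-18191) = 38046/(√(-74 - 11)) - 28584/(-18191) = 38046/(√(-85)) - 28584*(-1/18191) = 38046/((I*√85)) + 28584/18191 = 38046*(-I*√85/85) + 28584/18191 = -2238*I*√85/5 + 28584/18191 = 28584/18191 - 2238*I*√85/5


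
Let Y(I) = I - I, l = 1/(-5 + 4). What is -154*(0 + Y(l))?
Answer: 0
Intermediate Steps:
l = -1 (l = 1/(-1) = -1)
Y(I) = 0
-154*(0 + Y(l)) = -154*(0 + 0) = -154*0 = 0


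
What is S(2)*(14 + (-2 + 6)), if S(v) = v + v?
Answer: 72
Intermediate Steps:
S(v) = 2*v
S(2)*(14 + (-2 + 6)) = (2*2)*(14 + (-2 + 6)) = 4*(14 + 4) = 4*18 = 72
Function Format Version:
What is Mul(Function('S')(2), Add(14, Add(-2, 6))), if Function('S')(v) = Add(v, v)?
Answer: 72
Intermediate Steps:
Function('S')(v) = Mul(2, v)
Mul(Function('S')(2), Add(14, Add(-2, 6))) = Mul(Mul(2, 2), Add(14, Add(-2, 6))) = Mul(4, Add(14, 4)) = Mul(4, 18) = 72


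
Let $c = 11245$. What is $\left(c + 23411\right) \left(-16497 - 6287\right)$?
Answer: $-789602304$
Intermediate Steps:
$\left(c + 23411\right) \left(-16497 - 6287\right) = \left(11245 + 23411\right) \left(-16497 - 6287\right) = 34656 \left(-22784\right) = -789602304$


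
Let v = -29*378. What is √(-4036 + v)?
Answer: I*√14998 ≈ 122.47*I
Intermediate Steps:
v = -10962
√(-4036 + v) = √(-4036 - 10962) = √(-14998) = I*√14998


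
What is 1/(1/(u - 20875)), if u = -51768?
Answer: -72643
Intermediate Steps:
1/(1/(u - 20875)) = 1/(1/(-51768 - 20875)) = 1/(1/(-72643)) = 1/(-1/72643) = -72643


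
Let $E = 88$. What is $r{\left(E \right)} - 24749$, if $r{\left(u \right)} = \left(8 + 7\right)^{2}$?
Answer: $-24524$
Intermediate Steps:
$r{\left(u \right)} = 225$ ($r{\left(u \right)} = 15^{2} = 225$)
$r{\left(E \right)} - 24749 = 225 - 24749 = -24524$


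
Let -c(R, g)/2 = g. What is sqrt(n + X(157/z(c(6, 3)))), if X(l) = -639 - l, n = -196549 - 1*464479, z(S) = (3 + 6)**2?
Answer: 4*I*sqrt(3349699)/9 ≈ 813.43*I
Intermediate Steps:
c(R, g) = -2*g
z(S) = 81 (z(S) = 9**2 = 81)
n = -661028 (n = -196549 - 464479 = -661028)
sqrt(n + X(157/z(c(6, 3)))) = sqrt(-661028 + (-639 - 157/81)) = sqrt(-661028 - 51916/81) = sqrt(-53595184/81) = 4*I*sqrt(3349699)/9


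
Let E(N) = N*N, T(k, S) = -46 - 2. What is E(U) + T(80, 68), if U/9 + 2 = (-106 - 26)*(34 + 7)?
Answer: 2374223028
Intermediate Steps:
T(k, S) = -48
U = -48726 (U = -18 + 9*((-106 - 26)*(34 + 7)) = -18 + 9*(-132*41) = -18 + 9*(-5412) = -18 - 48708 = -48726)
E(N) = N²
E(U) + T(80, 68) = (-48726)² - 48 = 2374223076 - 48 = 2374223028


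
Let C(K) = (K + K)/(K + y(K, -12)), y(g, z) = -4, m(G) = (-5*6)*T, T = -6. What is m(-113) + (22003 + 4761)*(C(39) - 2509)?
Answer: -2348186768/35 ≈ -6.7091e+7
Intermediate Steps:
m(G) = 180 (m(G) = -5*6*(-6) = -30*(-6) = 180)
C(K) = 2*K/(-4 + K) (C(K) = (K + K)/(K - 4) = (2*K)/(-4 + K) = 2*K/(-4 + K))
m(-113) + (22003 + 4761)*(C(39) - 2509) = 180 + (22003 + 4761)*(2*39/(-4 + 39) - 2509) = 180 + 26764*(2*39/35 - 2509) = 180 + 26764*(2*39*(1/35) - 2509) = 180 + 26764*(78/35 - 2509) = 180 + 26764*(-87737/35) = 180 - 2348193068/35 = -2348186768/35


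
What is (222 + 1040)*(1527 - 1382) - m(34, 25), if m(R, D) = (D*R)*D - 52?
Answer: 161792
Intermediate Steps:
m(R, D) = -52 + R*D**2 (m(R, D) = R*D**2 - 52 = -52 + R*D**2)
(222 + 1040)*(1527 - 1382) - m(34, 25) = (222 + 1040)*(1527 - 1382) - (-52 + 34*25**2) = 1262*145 - (-52 + 34*625) = 182990 - (-52 + 21250) = 182990 - 1*21198 = 182990 - 21198 = 161792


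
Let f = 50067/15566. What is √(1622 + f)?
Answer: √393790520354/15566 ≈ 40.314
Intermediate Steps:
f = 50067/15566 (f = 50067*(1/15566) = 50067/15566 ≈ 3.2164)
√(1622 + f) = √(1622 + 50067/15566) = √(25298119/15566) = √393790520354/15566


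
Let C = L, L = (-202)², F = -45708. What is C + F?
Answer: -4904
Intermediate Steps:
L = 40804
C = 40804
C + F = 40804 - 45708 = -4904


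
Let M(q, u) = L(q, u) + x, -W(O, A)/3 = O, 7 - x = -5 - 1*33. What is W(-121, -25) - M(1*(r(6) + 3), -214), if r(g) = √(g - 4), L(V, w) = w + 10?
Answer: 522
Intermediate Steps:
L(V, w) = 10 + w
x = 45 (x = 7 - (-5 - 1*33) = 7 - (-5 - 33) = 7 - 1*(-38) = 7 + 38 = 45)
W(O, A) = -3*O
r(g) = √(-4 + g)
M(q, u) = 55 + u (M(q, u) = (10 + u) + 45 = 55 + u)
W(-121, -25) - M(1*(r(6) + 3), -214) = -3*(-121) - (55 - 214) = 363 - 1*(-159) = 363 + 159 = 522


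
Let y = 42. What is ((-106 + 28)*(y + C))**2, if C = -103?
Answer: 22638564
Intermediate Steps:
((-106 + 28)*(y + C))**2 = ((-106 + 28)*(42 - 103))**2 = (-78*(-61))**2 = 4758**2 = 22638564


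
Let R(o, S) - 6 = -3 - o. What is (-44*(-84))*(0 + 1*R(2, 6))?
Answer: 3696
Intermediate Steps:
R(o, S) = 3 - o (R(o, S) = 6 + (-3 - o) = 3 - o)
(-44*(-84))*(0 + 1*R(2, 6)) = (-44*(-84))*(0 + 1*(3 - 1*2)) = 3696*(0 + 1*(3 - 2)) = 3696*(0 + 1*1) = 3696*(0 + 1) = 3696*1 = 3696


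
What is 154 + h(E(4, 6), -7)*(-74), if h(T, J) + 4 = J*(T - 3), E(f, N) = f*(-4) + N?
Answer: -6284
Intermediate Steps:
E(f, N) = N - 4*f (E(f, N) = -4*f + N = N - 4*f)
h(T, J) = -4 + J*(-3 + T) (h(T, J) = -4 + J*(T - 3) = -4 + J*(-3 + T))
154 + h(E(4, 6), -7)*(-74) = 154 + (-4 - 3*(-7) - 7*(6 - 4*4))*(-74) = 154 + (-4 + 21 - 7*(6 - 16))*(-74) = 154 + (-4 + 21 - 7*(-10))*(-74) = 154 + (-4 + 21 + 70)*(-74) = 154 + 87*(-74) = 154 - 6438 = -6284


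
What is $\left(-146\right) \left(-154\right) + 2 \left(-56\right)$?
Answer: $22372$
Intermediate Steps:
$\left(-146\right) \left(-154\right) + 2 \left(-56\right) = 22484 - 112 = 22372$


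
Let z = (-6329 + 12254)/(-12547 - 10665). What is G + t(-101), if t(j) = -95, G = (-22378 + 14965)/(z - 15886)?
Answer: -34859346359/368751757 ≈ -94.533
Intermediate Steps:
z = -5925/23212 (z = 5925/(-23212) = 5925*(-1/23212) = -5925/23212 ≈ -0.25526)
G = 172070556/368751757 (G = (-22378 + 14965)/(-5925/23212 - 15886) = -7413/(-368751757/23212) = -7413*(-23212/368751757) = 172070556/368751757 ≈ 0.46663)
G + t(-101) = 172070556/368751757 - 95 = -34859346359/368751757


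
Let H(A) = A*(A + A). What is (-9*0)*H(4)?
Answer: 0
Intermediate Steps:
H(A) = 2*A² (H(A) = A*(2*A) = 2*A²)
(-9*0)*H(4) = (-9*0)*(2*4²) = 0*(2*16) = 0*32 = 0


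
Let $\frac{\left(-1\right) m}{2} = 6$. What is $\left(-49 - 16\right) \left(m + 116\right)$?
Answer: $-6760$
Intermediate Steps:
$m = -12$ ($m = \left(-2\right) 6 = -12$)
$\left(-49 - 16\right) \left(m + 116\right) = \left(-49 - 16\right) \left(-12 + 116\right) = \left(-49 - 16\right) 104 = \left(-65\right) 104 = -6760$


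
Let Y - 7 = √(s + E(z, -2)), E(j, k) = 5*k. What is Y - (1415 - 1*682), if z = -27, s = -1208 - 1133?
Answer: -726 + I*√2351 ≈ -726.0 + 48.487*I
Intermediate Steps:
s = -2341
Y = 7 + I*√2351 (Y = 7 + √(-2341 + 5*(-2)) = 7 + √(-2341 - 10) = 7 + √(-2351) = 7 + I*√2351 ≈ 7.0 + 48.487*I)
Y - (1415 - 1*682) = (7 + I*√2351) - (1415 - 1*682) = (7 + I*√2351) - (1415 - 682) = (7 + I*√2351) - 1*733 = (7 + I*√2351) - 733 = -726 + I*√2351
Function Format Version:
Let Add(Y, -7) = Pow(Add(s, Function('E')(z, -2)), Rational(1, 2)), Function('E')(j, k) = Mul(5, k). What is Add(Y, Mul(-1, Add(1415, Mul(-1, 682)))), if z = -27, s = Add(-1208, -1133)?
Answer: Add(-726, Mul(I, Pow(2351, Rational(1, 2)))) ≈ Add(-726.00, Mul(48.487, I))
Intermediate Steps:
s = -2341
Y = Add(7, Mul(I, Pow(2351, Rational(1, 2)))) (Y = Add(7, Pow(Add(-2341, Mul(5, -2)), Rational(1, 2))) = Add(7, Pow(Add(-2341, -10), Rational(1, 2))) = Add(7, Pow(-2351, Rational(1, 2))) = Add(7, Mul(I, Pow(2351, Rational(1, 2)))) ≈ Add(7.0000, Mul(48.487, I)))
Add(Y, Mul(-1, Add(1415, Mul(-1, 682)))) = Add(Add(7, Mul(I, Pow(2351, Rational(1, 2)))), Mul(-1, Add(1415, Mul(-1, 682)))) = Add(Add(7, Mul(I, Pow(2351, Rational(1, 2)))), Mul(-1, Add(1415, -682))) = Add(Add(7, Mul(I, Pow(2351, Rational(1, 2)))), Mul(-1, 733)) = Add(Add(7, Mul(I, Pow(2351, Rational(1, 2)))), -733) = Add(-726, Mul(I, Pow(2351, Rational(1, 2))))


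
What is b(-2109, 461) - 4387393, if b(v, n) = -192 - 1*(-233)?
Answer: -4387352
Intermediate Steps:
b(v, n) = 41 (b(v, n) = -192 + 233 = 41)
b(-2109, 461) - 4387393 = 41 - 4387393 = -4387352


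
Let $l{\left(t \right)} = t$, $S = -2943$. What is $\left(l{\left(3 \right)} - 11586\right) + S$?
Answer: $-14526$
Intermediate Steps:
$\left(l{\left(3 \right)} - 11586\right) + S = \left(3 - 11586\right) - 2943 = -11583 - 2943 = -14526$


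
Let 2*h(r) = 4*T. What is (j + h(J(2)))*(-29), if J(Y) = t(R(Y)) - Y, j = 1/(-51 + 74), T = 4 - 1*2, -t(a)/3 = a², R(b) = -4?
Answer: -2697/23 ≈ -117.26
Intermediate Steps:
t(a) = -3*a²
T = 2 (T = 4 - 2 = 2)
j = 1/23 ≈ 0.043478
J(Y) = -48 - Y (J(Y) = -3*(-4)² - Y = -3*16 - Y = -48 - Y)
h(r) = 4 (h(r) = (4*2)/2 = (½)*8 = 4)
(j + h(J(2)))*(-29) = (1/23 + 4)*(-29) = (93/23)*(-29) = -2697/23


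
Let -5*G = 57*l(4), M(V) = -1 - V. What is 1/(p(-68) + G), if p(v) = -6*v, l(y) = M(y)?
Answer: 1/465 ≈ 0.0021505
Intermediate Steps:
l(y) = -1 - y
G = 57 (G = -57*(-1 - 1*4)/5 = -57*(-1 - 4)/5 = -57*(-5)/5 = -⅕*(-285) = 57)
1/(p(-68) + G) = 1/(-6*(-68) + 57) = 1/(408 + 57) = 1/465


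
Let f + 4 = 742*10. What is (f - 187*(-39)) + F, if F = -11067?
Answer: 3642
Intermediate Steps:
f = 7416 (f = -4 + 742*10 = -4 + 7420 = 7416)
(f - 187*(-39)) + F = (7416 - 187*(-39)) - 11067 = (7416 + 7293) - 11067 = 14709 - 11067 = 3642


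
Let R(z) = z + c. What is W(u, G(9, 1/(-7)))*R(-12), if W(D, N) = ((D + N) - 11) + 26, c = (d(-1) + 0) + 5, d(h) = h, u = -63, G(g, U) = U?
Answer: 2696/7 ≈ 385.14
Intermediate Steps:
c = 4 (c = (-1 + 0) + 5 = -1 + 5 = 4)
R(z) = 4 + z (R(z) = z + 4 = 4 + z)
W(D, N) = 15 + D + N (W(D, N) = (-11 + D + N) + 26 = 15 + D + N)
W(u, G(9, 1/(-7)))*R(-12) = (15 - 63 + 1/(-7))*(4 - 12) = (15 - 63 - ⅐)*(-8) = -337/7*(-8) = 2696/7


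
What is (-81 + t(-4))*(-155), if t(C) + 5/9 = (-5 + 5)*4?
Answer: 113770/9 ≈ 12641.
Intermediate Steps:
t(C) = -5/9 (t(C) = -5/9 + (-5 + 5)*4 = -5/9 + 0*4 = -5/9 + 0 = -5/9)
(-81 + t(-4))*(-155) = (-81 - 5/9)*(-155) = -734/9*(-155) = 113770/9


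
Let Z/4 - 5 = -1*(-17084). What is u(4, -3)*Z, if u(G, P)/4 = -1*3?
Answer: -820272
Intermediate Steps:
Z = 68356 (Z = 20 + 4*(-1*(-17084)) = 20 + 4*17084 = 20 + 68336 = 68356)
u(G, P) = -12 (u(G, P) = 4*(-1*3) = 4*(-3) = -12)
u(4, -3)*Z = -12*68356 = -820272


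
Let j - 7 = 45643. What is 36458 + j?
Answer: 82108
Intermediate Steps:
j = 45650 (j = 7 + 45643 = 45650)
36458 + j = 36458 + 45650 = 82108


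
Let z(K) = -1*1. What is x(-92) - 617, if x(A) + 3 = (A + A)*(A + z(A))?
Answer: 16492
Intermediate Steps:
z(K) = -1
x(A) = -3 + 2*A*(-1 + A) (x(A) = -3 + (A + A)*(A - 1) = -3 + (2*A)*(-1 + A) = -3 + 2*A*(-1 + A))
x(-92) - 617 = (-3 - 2*(-92) + 2*(-92)²) - 617 = (-3 + 184 + 2*8464) - 617 = (-3 + 184 + 16928) - 617 = 17109 - 617 = 16492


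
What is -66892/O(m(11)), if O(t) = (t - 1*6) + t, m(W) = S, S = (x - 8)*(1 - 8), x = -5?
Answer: -16723/44 ≈ -380.07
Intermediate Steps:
S = 91 (S = (-5 - 8)*(1 - 8) = -13*(-7) = 91)
m(W) = 91
O(t) = -6 + 2*t (O(t) = (t - 6) + t = (-6 + t) + t = -6 + 2*t)
-66892/O(m(11)) = -66892/(-6 + 2*91) = -66892/(-6 + 182) = -66892/176 = -66892*1/176 = -16723/44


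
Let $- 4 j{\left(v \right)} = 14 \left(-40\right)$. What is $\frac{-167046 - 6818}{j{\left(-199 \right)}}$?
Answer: $- \frac{43466}{35} \approx -1241.9$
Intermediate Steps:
$j{\left(v \right)} = 140$ ($j{\left(v \right)} = - \frac{14 \left(-40\right)}{4} = \left(- \frac{1}{4}\right) \left(-560\right) = 140$)
$\frac{-167046 - 6818}{j{\left(-199 \right)}} = \frac{-167046 - 6818}{140} = \left(-173864\right) \frac{1}{140} = - \frac{43466}{35}$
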